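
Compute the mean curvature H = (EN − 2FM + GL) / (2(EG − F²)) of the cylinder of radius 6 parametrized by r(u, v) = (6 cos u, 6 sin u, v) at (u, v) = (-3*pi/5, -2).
H = -1/12

With E = 36, F = 0, G = 1, L = -6, M = 0, N = 0, assemble
  H = (EN − 2FM + GL) / (2(EG − F²)) = -1/12.
At (u, v) = (-3*pi/5, -2): H = -1/12.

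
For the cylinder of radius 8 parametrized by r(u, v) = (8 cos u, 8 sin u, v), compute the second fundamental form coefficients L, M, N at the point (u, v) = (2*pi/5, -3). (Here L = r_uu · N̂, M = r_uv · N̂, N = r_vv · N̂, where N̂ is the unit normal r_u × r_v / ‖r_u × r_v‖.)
L = -8;  M = 0;  N = 0

Compute the unit normal N̂(u, v) = (cos(u), sin(u), 0), and the second partials r_uu, r_uv, r_vv. Take dot products:
  L(u, v) = r_uu · N̂ = -8,
  M(u, v) = r_uv · N̂ = 0,
  N(u, v) = r_vv · N̂ = 0.
Evaluating at (u, v) = (2*pi/5, -3):
  L = -8, M = 0, N = 0.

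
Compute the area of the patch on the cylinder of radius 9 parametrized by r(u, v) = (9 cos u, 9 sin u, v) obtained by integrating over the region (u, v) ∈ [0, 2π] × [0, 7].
Area = 126*pi

Area = ∫∫ √(EG − F²) du dv with √(EG − F²) = 9. Integrating over [0, 2π] × [0, 7] gives 126*pi.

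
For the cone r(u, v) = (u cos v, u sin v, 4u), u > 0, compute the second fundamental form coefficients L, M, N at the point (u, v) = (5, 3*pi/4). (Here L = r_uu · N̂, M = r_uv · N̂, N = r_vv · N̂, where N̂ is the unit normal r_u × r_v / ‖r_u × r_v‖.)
L = 0;  M = 0;  N = 20*sqrt(17)/17

Compute the unit normal N̂(u, v) = (-4*sqrt(17)*u*cos(v)/(17*Abs(u)), -4*sqrt(17)*u*sin(v)/(17*Abs(u)), sqrt(17)*u/(17*Abs(u))), and the second partials r_uu, r_uv, r_vv. Take dot products:
  L(u, v) = r_uu · N̂ = 0,
  M(u, v) = r_uv · N̂ = 0,
  N(u, v) = r_vv · N̂ = 4*sqrt(17)*u^2/(17*Abs(u)).
Evaluating at (u, v) = (5, 3*pi/4):
  L = 0, M = 0, N = 20*sqrt(17)/17.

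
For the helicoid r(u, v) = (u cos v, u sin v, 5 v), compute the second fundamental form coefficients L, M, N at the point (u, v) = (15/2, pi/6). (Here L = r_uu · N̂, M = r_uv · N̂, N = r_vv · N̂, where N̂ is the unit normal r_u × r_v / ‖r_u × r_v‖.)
L = 0;  M = -2*sqrt(13)/13;  N = 0

Compute the unit normal N̂(u, v) = (5*sin(v)/sqrt(u^2 + 25), -5*cos(v)/sqrt(u^2 + 25), u/sqrt(u^2 + 25)), and the second partials r_uu, r_uv, r_vv. Take dot products:
  L(u, v) = r_uu · N̂ = 0,
  M(u, v) = r_uv · N̂ = -5/sqrt(u^2 + 25),
  N(u, v) = r_vv · N̂ = 0.
Evaluating at (u, v) = (15/2, pi/6):
  L = 0, M = -2*sqrt(13)/13, N = 0.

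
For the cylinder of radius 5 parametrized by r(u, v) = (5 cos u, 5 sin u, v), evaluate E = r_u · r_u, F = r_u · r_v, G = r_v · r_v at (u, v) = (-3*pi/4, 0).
E = 25;  F = 0;  G = 1

Partials: r_u = (-5*sin(u), 5*cos(u), 0), r_v = (0, 0, 1). As functions of (u, v):
  E = r_u · r_u = 25,
  F = r_u · r_v = 0,
  G = r_v · r_v = 1.
Evaluating at (u, v) = (-3*pi/4, 0): E = 25, F = 0, G = 1.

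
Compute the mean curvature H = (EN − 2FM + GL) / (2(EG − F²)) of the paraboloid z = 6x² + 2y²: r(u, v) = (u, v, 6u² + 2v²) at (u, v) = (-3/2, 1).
H = 752*sqrt(341)/116281

With E = 144*u^2 + 1, F = 48*u*v, G = 16*v^2 + 1, L = 12/sqrt(144*u^2 + 16*v^2 + 1), M = 0, N = 4/sqrt(144*u^2 + 16*v^2 + 1), assemble
  H = (EN − 2FM + GL) / (2(EG − F²)) = 8*(36*u^2 + 12*v^2 + 1)/(144*u^2 + 16*v^2 + 1)^(3/2).
At (u, v) = (-3/2, 1): H = 752*sqrt(341)/116281.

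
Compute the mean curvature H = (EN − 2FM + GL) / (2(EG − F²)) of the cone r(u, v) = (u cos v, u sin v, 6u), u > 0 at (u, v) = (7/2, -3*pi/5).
H = 6*sqrt(37)/259

With E = 37, F = 0, G = u^2, L = 0, M = 0, N = 6*sqrt(37)*u^2/(37*Abs(u)), assemble
  H = (EN − 2FM + GL) / (2(EG − F²)) = 3*sqrt(37)/(37*Abs(u)).
At (u, v) = (7/2, -3*pi/5): H = 6*sqrt(37)/259.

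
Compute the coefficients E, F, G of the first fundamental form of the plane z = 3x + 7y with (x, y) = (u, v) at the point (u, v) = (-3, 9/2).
E = 10;  F = 21;  G = 50

Partials: r_u = (1, 0, 3), r_v = (0, 1, 7). As functions of (u, v):
  E = r_u · r_u = 10,
  F = r_u · r_v = 21,
  G = r_v · r_v = 50.
Evaluating at (u, v) = (-3, 9/2): E = 10, F = 21, G = 50.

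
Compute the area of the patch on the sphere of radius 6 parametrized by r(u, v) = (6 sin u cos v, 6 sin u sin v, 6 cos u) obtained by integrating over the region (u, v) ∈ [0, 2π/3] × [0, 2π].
Area = 108*pi

Area = ∫∫ √(EG − F²) du dv with √(EG − F²) = 36*Abs(sin(u)). Integrating over [0, 2π/3] × [0, 2π] gives 108*pi.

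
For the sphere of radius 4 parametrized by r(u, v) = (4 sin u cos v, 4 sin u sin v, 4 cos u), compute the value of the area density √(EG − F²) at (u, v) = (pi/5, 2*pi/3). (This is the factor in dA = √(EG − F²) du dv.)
√(EG − F²)|_{(pi/5, 2*pi/3)} = 4*sqrt(10 - 2*sqrt(5))

E = 16, F = 0, G = 16*sin(u)^2, so EG − F² = 256*sin(u)^2. Taking the positive square root: √(EG − F²) = 16*Abs(sin(u)). At (u, v) = (pi/5, 2*pi/3): 4*sqrt(10 - 2*sqrt(5)).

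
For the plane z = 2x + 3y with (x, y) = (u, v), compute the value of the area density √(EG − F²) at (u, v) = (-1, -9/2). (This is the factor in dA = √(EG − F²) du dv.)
√(EG − F²)|_{(-1, -9/2)} = sqrt(14)

E = 5, F = 6, G = 10, so EG − F² = 14. Taking the positive square root: √(EG − F²) = sqrt(14). At (u, v) = (-1, -9/2): sqrt(14).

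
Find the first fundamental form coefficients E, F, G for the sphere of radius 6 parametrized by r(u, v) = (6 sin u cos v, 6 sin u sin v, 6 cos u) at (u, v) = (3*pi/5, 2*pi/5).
E = 36;  F = 0;  G = 9*sqrt(5)/2 + 45/2

Partials: r_u = (6*cos(u)*cos(v), 6*sin(v)*cos(u), -6*sin(u)), r_v = (-6*sin(u)*sin(v), 6*sin(u)*cos(v), 0). As functions of (u, v):
  E = r_u · r_u = 36,
  F = r_u · r_v = 0,
  G = r_v · r_v = 36*sin(u)^2.
Evaluating at (u, v) = (3*pi/5, 2*pi/5): E = 36, F = 0, G = 9*sqrt(5)/2 + 45/2.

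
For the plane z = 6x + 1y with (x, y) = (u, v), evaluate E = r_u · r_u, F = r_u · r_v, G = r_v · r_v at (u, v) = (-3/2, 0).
E = 37;  F = 6;  G = 2

Partials: r_u = (1, 0, 6), r_v = (0, 1, 1). As functions of (u, v):
  E = r_u · r_u = 37,
  F = r_u · r_v = 6,
  G = r_v · r_v = 2.
Evaluating at (u, v) = (-3/2, 0): E = 37, F = 6, G = 2.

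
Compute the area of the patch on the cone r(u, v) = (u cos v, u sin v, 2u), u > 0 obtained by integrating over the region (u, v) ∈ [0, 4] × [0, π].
Area = 8*sqrt(5)*pi

Area = ∫∫ √(EG − F²) du dv with √(EG − F²) = sqrt(5)*Abs(u). Integrating over [0, 4] × [0, π] gives 8*sqrt(5)*pi.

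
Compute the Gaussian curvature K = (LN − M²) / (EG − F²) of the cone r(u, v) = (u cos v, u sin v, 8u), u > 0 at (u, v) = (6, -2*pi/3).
K = 0

Coefficients of the first fundamental form: E = 65, F = 0, G = u^2.
Coefficients of the second fundamental form: L = 0, M = 0, N = 8*sqrt(65)*u^2/(65*Abs(u)).
Assemble K = (LN − M²)/(EG − F²) = 0. At (u, v) = (6, -2*pi/3): K = 0.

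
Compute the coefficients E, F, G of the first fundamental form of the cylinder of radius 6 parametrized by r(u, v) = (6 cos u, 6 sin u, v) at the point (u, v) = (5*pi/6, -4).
E = 36;  F = 0;  G = 1

Partials: r_u = (-6*sin(u), 6*cos(u), 0), r_v = (0, 0, 1). As functions of (u, v):
  E = r_u · r_u = 36,
  F = r_u · r_v = 0,
  G = r_v · r_v = 1.
Evaluating at (u, v) = (5*pi/6, -4): E = 36, F = 0, G = 1.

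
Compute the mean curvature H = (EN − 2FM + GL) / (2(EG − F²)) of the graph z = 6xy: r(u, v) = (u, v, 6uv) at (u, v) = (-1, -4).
H = -864*sqrt(613)/375769

With E = 36*v^2 + 1, F = 36*u*v, G = 36*u^2 + 1, L = 0, M = 6/sqrt(36*u^2 + 36*v^2 + 1), N = 0, assemble
  H = (EN − 2FM + GL) / (2(EG − F²)) = -216*u*v/(36*u^2 + 36*v^2 + 1)^(3/2).
At (u, v) = (-1, -4): H = -864*sqrt(613)/375769.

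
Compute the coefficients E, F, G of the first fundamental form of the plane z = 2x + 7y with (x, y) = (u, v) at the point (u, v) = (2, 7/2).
E = 5;  F = 14;  G = 50

Partials: r_u = (1, 0, 2), r_v = (0, 1, 7). As functions of (u, v):
  E = r_u · r_u = 5,
  F = r_u · r_v = 14,
  G = r_v · r_v = 50.
Evaluating at (u, v) = (2, 7/2): E = 5, F = 14, G = 50.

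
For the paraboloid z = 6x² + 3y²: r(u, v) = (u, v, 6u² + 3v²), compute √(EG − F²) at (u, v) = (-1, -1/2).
√(EG − F²)|_{(-1, -1/2)} = sqrt(154)

E = 144*u^2 + 1, F = 72*u*v, G = 36*v^2 + 1; EG − F² = 144*u^2 + 36*v^2 + 1; √(EG − F²) = sqrt(144*u^2 + 36*v^2 + 1). At the given point: sqrt(154).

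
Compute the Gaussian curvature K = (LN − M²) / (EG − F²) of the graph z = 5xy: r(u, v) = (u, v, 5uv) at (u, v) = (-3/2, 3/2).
K = -100/51529

Coefficients of the first fundamental form: E = 25*v^2 + 1, F = 25*u*v, G = 25*u^2 + 1.
Coefficients of the second fundamental form: L = 0, M = 5/sqrt(25*u^2 + 25*v^2 + 1), N = 0.
Assemble K = (LN − M²)/(EG − F²) = -25/(625*u^4 + 1250*u^2*v^2 + 50*u^2 + 625*v^4 + 50*v^2 + 1). At (u, v) = (-3/2, 3/2): K = -100/51529.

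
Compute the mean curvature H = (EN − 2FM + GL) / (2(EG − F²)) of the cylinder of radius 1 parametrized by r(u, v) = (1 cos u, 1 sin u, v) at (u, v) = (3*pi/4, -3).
H = -1/2

With E = 1, F = 0, G = 1, L = -1, M = 0, N = 0, assemble
  H = (EN − 2FM + GL) / (2(EG − F²)) = -1/2.
At (u, v) = (3*pi/4, -3): H = -1/2.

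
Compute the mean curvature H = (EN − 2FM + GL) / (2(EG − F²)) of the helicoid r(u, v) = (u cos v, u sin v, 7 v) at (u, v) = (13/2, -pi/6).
H = 0

With E = 1, F = 0, G = u^2 + 49, L = 0, M = -7/sqrt(u^2 + 49), N = 0, assemble
  H = (EN − 2FM + GL) / (2(EG − F²)) = 0.
At (u, v) = (13/2, -pi/6): H = 0.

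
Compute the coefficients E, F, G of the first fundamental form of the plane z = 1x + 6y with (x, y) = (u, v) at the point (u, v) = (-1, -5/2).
E = 2;  F = 6;  G = 37

Partials: r_u = (1, 0, 1), r_v = (0, 1, 6). As functions of (u, v):
  E = r_u · r_u = 2,
  F = r_u · r_v = 6,
  G = r_v · r_v = 37.
Evaluating at (u, v) = (-1, -5/2): E = 2, F = 6, G = 37.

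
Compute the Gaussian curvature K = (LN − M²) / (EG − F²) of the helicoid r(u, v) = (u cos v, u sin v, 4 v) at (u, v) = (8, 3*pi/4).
K = -1/400

Coefficients of the first fundamental form: E = 1, F = 0, G = u^2 + 16.
Coefficients of the second fundamental form: L = 0, M = -4/sqrt(u^2 + 16), N = 0.
Assemble K = (LN − M²)/(EG − F²) = -16/(u^2 + 16)^2. At (u, v) = (8, 3*pi/4): K = -1/400.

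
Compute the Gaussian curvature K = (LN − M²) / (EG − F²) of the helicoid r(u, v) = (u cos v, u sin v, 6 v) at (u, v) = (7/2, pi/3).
K = -576/37249

Coefficients of the first fundamental form: E = 1, F = 0, G = u^2 + 36.
Coefficients of the second fundamental form: L = 0, M = -6/sqrt(u^2 + 36), N = 0.
Assemble K = (LN − M²)/(EG − F²) = -36/(u^2 + 36)^2. At (u, v) = (7/2, pi/3): K = -576/37249.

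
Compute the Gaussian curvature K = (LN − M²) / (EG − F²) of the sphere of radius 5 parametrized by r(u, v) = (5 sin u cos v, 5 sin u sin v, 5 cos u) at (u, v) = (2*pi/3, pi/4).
K = 1/25

Coefficients of the first fundamental form: E = 25, F = 0, G = 25*sin(u)^2.
Coefficients of the second fundamental form: L = -5*sin(u)/Abs(sin(u)), M = 0, N = -5*sin(u)^3/Abs(sin(u)).
Assemble K = (LN − M²)/(EG − F²) = 1/25. At (u, v) = (2*pi/3, pi/4): K = 1/25.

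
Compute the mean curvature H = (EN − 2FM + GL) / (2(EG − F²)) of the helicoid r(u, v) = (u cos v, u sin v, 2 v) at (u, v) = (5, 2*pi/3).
H = 0

With E = 1, F = 0, G = u^2 + 4, L = 0, M = -2/sqrt(u^2 + 4), N = 0, assemble
  H = (EN − 2FM + GL) / (2(EG − F²)) = 0.
At (u, v) = (5, 2*pi/3): H = 0.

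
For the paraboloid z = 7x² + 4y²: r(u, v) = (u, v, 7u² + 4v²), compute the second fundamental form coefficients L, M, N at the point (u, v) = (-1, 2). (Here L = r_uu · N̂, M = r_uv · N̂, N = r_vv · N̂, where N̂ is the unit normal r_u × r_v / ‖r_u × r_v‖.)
L = 14*sqrt(453)/453;  M = 0;  N = 8*sqrt(453)/453

Compute the unit normal N̂(u, v) = (-14*u/sqrt(196*u^2 + 64*v^2 + 1), -8*v/sqrt(196*u^2 + 64*v^2 + 1), 1/sqrt(196*u^2 + 64*v^2 + 1)), and the second partials r_uu, r_uv, r_vv. Take dot products:
  L(u, v) = r_uu · N̂ = 14/sqrt(196*u^2 + 64*v^2 + 1),
  M(u, v) = r_uv · N̂ = 0,
  N(u, v) = r_vv · N̂ = 8/sqrt(196*u^2 + 64*v^2 + 1).
Evaluating at (u, v) = (-1, 2):
  L = 14*sqrt(453)/453, M = 0, N = 8*sqrt(453)/453.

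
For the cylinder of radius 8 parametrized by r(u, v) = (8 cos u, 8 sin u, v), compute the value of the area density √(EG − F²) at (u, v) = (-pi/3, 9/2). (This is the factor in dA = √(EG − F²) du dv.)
√(EG − F²)|_{(-pi/3, 9/2)} = 8

E = 64, F = 0, G = 1, so EG − F² = 64. Taking the positive square root: √(EG − F²) = 8. At (u, v) = (-pi/3, 9/2): 8.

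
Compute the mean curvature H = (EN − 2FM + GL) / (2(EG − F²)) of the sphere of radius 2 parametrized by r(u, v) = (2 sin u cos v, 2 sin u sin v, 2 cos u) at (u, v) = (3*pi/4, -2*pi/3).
H = -1/2

With E = 4, F = 0, G = 4*sin(u)^2, L = -2*sin(u)/Abs(sin(u)), M = 0, N = -2*sin(u)^3/Abs(sin(u)), assemble
  H = (EN − 2FM + GL) / (2(EG − F²)) = -sin(u)/(2*Abs(sin(u))).
At (u, v) = (3*pi/4, -2*pi/3): H = -1/2.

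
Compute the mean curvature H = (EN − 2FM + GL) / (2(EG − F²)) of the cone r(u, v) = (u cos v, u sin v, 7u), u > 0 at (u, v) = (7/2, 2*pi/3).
H = sqrt(2)/10

With E = 50, F = 0, G = u^2, L = 0, M = 0, N = 7*sqrt(2)*u^2/(10*Abs(u)), assemble
  H = (EN − 2FM + GL) / (2(EG − F²)) = 7*sqrt(2)/(20*Abs(u)).
At (u, v) = (7/2, 2*pi/3): H = sqrt(2)/10.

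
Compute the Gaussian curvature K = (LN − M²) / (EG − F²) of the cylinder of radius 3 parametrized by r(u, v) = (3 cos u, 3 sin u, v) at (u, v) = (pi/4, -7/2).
K = 0

Coefficients of the first fundamental form: E = 9, F = 0, G = 1.
Coefficients of the second fundamental form: L = -3, M = 0, N = 0.
Assemble K = (LN − M²)/(EG − F²) = 0. At (u, v) = (pi/4, -7/2): K = 0.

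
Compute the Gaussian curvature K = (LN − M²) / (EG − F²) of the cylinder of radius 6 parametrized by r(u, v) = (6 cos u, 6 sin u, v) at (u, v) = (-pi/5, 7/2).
K = 0

Coefficients of the first fundamental form: E = 36, F = 0, G = 1.
Coefficients of the second fundamental form: L = -6, M = 0, N = 0.
Assemble K = (LN − M²)/(EG − F²) = 0. At (u, v) = (-pi/5, 7/2): K = 0.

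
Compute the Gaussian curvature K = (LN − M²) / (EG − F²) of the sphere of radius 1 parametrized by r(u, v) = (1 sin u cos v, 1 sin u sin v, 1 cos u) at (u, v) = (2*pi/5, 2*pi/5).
K = 1

Coefficients of the first fundamental form: E = 1, F = 0, G = sin(u)^2.
Coefficients of the second fundamental form: L = -sin(u)/Abs(sin(u)), M = 0, N = -sin(u)^3/Abs(sin(u)).
Assemble K = (LN − M²)/(EG − F²) = 1. At (u, v) = (2*pi/5, 2*pi/5): K = 1.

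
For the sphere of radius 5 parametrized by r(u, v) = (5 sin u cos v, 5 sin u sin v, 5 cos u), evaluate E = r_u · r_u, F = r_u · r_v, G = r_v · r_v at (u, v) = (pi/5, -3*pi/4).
E = 25;  F = 0;  G = 125/8 - 25*sqrt(5)/8

Partials: r_u = (5*cos(u)*cos(v), 5*sin(v)*cos(u), -5*sin(u)), r_v = (-5*sin(u)*sin(v), 5*sin(u)*cos(v), 0). As functions of (u, v):
  E = r_u · r_u = 25,
  F = r_u · r_v = 0,
  G = r_v · r_v = 25*sin(u)^2.
Evaluating at (u, v) = (pi/5, -3*pi/4): E = 25, F = 0, G = 125/8 - 25*sqrt(5)/8.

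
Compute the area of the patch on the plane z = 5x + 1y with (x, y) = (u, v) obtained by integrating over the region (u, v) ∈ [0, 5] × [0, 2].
Area = 30*sqrt(3)

Area = ∫∫ √(EG − F²) du dv with √(EG − F²) = 3*sqrt(3). Integrating over [0, 5] × [0, 2] gives 30*sqrt(3).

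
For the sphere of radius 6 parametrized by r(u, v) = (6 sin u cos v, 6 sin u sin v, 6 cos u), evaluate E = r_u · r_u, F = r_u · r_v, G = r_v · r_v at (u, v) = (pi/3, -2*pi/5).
E = 36;  F = 0;  G = 27

Partials: r_u = (6*cos(u)*cos(v), 6*sin(v)*cos(u), -6*sin(u)), r_v = (-6*sin(u)*sin(v), 6*sin(u)*cos(v), 0). As functions of (u, v):
  E = r_u · r_u = 36,
  F = r_u · r_v = 0,
  G = r_v · r_v = 36*sin(u)^2.
Evaluating at (u, v) = (pi/3, -2*pi/5): E = 36, F = 0, G = 27.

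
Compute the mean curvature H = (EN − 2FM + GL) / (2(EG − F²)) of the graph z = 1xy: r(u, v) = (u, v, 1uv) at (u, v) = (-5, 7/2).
H = 140*sqrt(17)/7803

With E = v^2 + 1, F = u*v, G = u^2 + 1, L = 0, M = 1/sqrt(u^2 + v^2 + 1), N = 0, assemble
  H = (EN − 2FM + GL) / (2(EG − F²)) = -u*v/(u^2 + v^2 + 1)^(3/2).
At (u, v) = (-5, 7/2): H = 140*sqrt(17)/7803.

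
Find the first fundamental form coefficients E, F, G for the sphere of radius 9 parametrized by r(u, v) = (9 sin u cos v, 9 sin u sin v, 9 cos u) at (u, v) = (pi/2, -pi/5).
E = 81;  F = 0;  G = 81

Partials: r_u = (9*cos(u)*cos(v), 9*sin(v)*cos(u), -9*sin(u)), r_v = (-9*sin(u)*sin(v), 9*sin(u)*cos(v), 0). As functions of (u, v):
  E = r_u · r_u = 81,
  F = r_u · r_v = 0,
  G = r_v · r_v = 81*sin(u)^2.
Evaluating at (u, v) = (pi/2, -pi/5): E = 81, F = 0, G = 81.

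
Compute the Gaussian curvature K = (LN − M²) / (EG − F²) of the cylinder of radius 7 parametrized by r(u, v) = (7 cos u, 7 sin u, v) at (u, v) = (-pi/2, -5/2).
K = 0

Coefficients of the first fundamental form: E = 49, F = 0, G = 1.
Coefficients of the second fundamental form: L = -7, M = 0, N = 0.
Assemble K = (LN − M²)/(EG − F²) = 0. At (u, v) = (-pi/2, -5/2): K = 0.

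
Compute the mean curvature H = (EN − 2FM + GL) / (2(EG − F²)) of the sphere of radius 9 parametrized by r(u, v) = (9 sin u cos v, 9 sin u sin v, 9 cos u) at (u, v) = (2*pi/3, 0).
H = -1/9

With E = 81, F = 0, G = 81*sin(u)^2, L = -9*sin(u)/Abs(sin(u)), M = 0, N = -9*sin(u)^3/Abs(sin(u)), assemble
  H = (EN − 2FM + GL) / (2(EG − F²)) = -sin(u)/(9*Abs(sin(u))).
At (u, v) = (2*pi/3, 0): H = -1/9.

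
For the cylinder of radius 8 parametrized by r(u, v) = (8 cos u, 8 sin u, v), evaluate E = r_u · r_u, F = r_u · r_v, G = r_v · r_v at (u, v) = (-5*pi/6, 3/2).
E = 64;  F = 0;  G = 1

Partials: r_u = (-8*sin(u), 8*cos(u), 0), r_v = (0, 0, 1). As functions of (u, v):
  E = r_u · r_u = 64,
  F = r_u · r_v = 0,
  G = r_v · r_v = 1.
Evaluating at (u, v) = (-5*pi/6, 3/2): E = 64, F = 0, G = 1.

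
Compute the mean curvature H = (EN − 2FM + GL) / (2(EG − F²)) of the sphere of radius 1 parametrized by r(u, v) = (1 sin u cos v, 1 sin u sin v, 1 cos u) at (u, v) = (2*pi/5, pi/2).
H = -1

With E = 1, F = 0, G = sin(u)^2, L = -sin(u)/Abs(sin(u)), M = 0, N = -sin(u)^3/Abs(sin(u)), assemble
  H = (EN − 2FM + GL) / (2(EG − F²)) = -sin(u)/Abs(sin(u)).
At (u, v) = (2*pi/5, pi/2): H = -1.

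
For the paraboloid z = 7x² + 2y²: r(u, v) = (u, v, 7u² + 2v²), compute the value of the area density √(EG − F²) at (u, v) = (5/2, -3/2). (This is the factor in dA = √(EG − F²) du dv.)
√(EG − F²)|_{(5/2, -3/2)} = sqrt(1262)

E = 196*u^2 + 1, F = 56*u*v, G = 16*v^2 + 1, so EG − F² = 196*u^2 + 16*v^2 + 1. Taking the positive square root: √(EG − F²) = sqrt(196*u^2 + 16*v^2 + 1). At (u, v) = (5/2, -3/2): sqrt(1262).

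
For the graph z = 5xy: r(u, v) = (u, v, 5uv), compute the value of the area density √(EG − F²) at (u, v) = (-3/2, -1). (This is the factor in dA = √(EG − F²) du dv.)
√(EG − F²)|_{(-3/2, -1)} = sqrt(329)/2

E = 25*v^2 + 1, F = 25*u*v, G = 25*u^2 + 1, so EG − F² = 25*u^2 + 25*v^2 + 1. Taking the positive square root: √(EG − F²) = sqrt(25*u^2 + 25*v^2 + 1). At (u, v) = (-3/2, -1): sqrt(329)/2.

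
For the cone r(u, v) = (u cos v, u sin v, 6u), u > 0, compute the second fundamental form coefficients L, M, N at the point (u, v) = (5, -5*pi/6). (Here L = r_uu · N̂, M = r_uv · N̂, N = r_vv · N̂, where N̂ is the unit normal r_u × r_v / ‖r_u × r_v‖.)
L = 0;  M = 0;  N = 30*sqrt(37)/37

Compute the unit normal N̂(u, v) = (-6*sqrt(37)*u*cos(v)/(37*Abs(u)), -6*sqrt(37)*u*sin(v)/(37*Abs(u)), sqrt(37)*u/(37*Abs(u))), and the second partials r_uu, r_uv, r_vv. Take dot products:
  L(u, v) = r_uu · N̂ = 0,
  M(u, v) = r_uv · N̂ = 0,
  N(u, v) = r_vv · N̂ = 6*sqrt(37)*u^2/(37*Abs(u)).
Evaluating at (u, v) = (5, -5*pi/6):
  L = 0, M = 0, N = 30*sqrt(37)/37.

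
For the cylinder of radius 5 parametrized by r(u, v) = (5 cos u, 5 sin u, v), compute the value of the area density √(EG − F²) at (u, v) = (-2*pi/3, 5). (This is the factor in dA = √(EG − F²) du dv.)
√(EG − F²)|_{(-2*pi/3, 5)} = 5

E = 25, F = 0, G = 1, so EG − F² = 25. Taking the positive square root: √(EG − F²) = 5. At (u, v) = (-2*pi/3, 5): 5.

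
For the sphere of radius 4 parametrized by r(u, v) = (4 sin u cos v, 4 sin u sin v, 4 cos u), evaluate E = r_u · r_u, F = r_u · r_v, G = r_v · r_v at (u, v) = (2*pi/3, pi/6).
E = 16;  F = 0;  G = 12

Partials: r_u = (4*cos(u)*cos(v), 4*sin(v)*cos(u), -4*sin(u)), r_v = (-4*sin(u)*sin(v), 4*sin(u)*cos(v), 0). As functions of (u, v):
  E = r_u · r_u = 16,
  F = r_u · r_v = 0,
  G = r_v · r_v = 16*sin(u)^2.
Evaluating at (u, v) = (2*pi/3, pi/6): E = 16, F = 0, G = 12.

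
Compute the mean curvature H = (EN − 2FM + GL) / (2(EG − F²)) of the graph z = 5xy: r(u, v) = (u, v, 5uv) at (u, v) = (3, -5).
H = 1875*sqrt(851)/724201

With E = 25*v^2 + 1, F = 25*u*v, G = 25*u^2 + 1, L = 0, M = 5/sqrt(25*u^2 + 25*v^2 + 1), N = 0, assemble
  H = (EN − 2FM + GL) / (2(EG − F²)) = -125*u*v/(25*u^2 + 25*v^2 + 1)^(3/2).
At (u, v) = (3, -5): H = 1875*sqrt(851)/724201.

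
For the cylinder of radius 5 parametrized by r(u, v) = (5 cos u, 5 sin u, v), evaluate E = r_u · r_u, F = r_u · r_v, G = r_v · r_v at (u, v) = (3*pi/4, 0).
E = 25;  F = 0;  G = 1

Partials: r_u = (-5*sin(u), 5*cos(u), 0), r_v = (0, 0, 1). As functions of (u, v):
  E = r_u · r_u = 25,
  F = r_u · r_v = 0,
  G = r_v · r_v = 1.
Evaluating at (u, v) = (3*pi/4, 0): E = 25, F = 0, G = 1.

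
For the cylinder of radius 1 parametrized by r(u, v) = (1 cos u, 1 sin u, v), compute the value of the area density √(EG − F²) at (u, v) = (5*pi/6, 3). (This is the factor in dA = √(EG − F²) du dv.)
√(EG − F²)|_{(5*pi/6, 3)} = 1

E = 1, F = 0, G = 1, so EG − F² = 1. Taking the positive square root: √(EG − F²) = 1. At (u, v) = (5*pi/6, 3): 1.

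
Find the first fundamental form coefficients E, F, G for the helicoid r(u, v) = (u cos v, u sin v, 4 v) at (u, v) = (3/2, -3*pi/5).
E = 1;  F = 0;  G = 73/4

Partials: r_u = (cos(v), sin(v), 0), r_v = (-u*sin(v), u*cos(v), 4). As functions of (u, v):
  E = r_u · r_u = 1,
  F = r_u · r_v = 0,
  G = r_v · r_v = u^2 + 16.
Evaluating at (u, v) = (3/2, -3*pi/5): E = 1, F = 0, G = 73/4.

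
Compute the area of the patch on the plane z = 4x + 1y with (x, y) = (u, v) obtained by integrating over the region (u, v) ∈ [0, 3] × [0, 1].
Area = 9*sqrt(2)

Area = ∫∫ √(EG − F²) du dv with √(EG − F²) = 3*sqrt(2). Integrating over [0, 3] × [0, 1] gives 9*sqrt(2).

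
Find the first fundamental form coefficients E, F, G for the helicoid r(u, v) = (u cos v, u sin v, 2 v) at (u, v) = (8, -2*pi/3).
E = 1;  F = 0;  G = 68

Partials: r_u = (cos(v), sin(v), 0), r_v = (-u*sin(v), u*cos(v), 2). As functions of (u, v):
  E = r_u · r_u = 1,
  F = r_u · r_v = 0,
  G = r_v · r_v = u^2 + 4.
Evaluating at (u, v) = (8, -2*pi/3): E = 1, F = 0, G = 68.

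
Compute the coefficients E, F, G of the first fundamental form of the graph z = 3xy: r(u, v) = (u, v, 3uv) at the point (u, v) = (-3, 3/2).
E = 85/4;  F = -81/2;  G = 82

Partials: r_u = (1, 0, 3*v), r_v = (0, 1, 3*u). As functions of (u, v):
  E = r_u · r_u = 9*v^2 + 1,
  F = r_u · r_v = 9*u*v,
  G = r_v · r_v = 9*u^2 + 1.
Evaluating at (u, v) = (-3, 3/2): E = 85/4, F = -81/2, G = 82.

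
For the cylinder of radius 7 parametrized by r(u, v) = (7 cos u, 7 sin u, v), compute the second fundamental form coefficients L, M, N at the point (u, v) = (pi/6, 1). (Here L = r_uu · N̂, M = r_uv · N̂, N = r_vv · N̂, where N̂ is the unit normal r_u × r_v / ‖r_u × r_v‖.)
L = -7;  M = 0;  N = 0

Compute the unit normal N̂(u, v) = (cos(u), sin(u), 0), and the second partials r_uu, r_uv, r_vv. Take dot products:
  L(u, v) = r_uu · N̂ = -7,
  M(u, v) = r_uv · N̂ = 0,
  N(u, v) = r_vv · N̂ = 0.
Evaluating at (u, v) = (pi/6, 1):
  L = -7, M = 0, N = 0.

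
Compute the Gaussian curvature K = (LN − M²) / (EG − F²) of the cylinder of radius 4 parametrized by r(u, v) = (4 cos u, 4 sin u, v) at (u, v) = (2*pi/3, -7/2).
K = 0

Coefficients of the first fundamental form: E = 16, F = 0, G = 1.
Coefficients of the second fundamental form: L = -4, M = 0, N = 0.
Assemble K = (LN − M²)/(EG − F²) = 0. At (u, v) = (2*pi/3, -7/2): K = 0.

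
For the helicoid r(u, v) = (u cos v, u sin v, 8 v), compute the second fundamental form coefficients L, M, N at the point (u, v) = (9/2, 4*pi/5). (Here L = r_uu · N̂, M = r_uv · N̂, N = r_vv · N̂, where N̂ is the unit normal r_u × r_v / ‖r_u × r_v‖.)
L = 0;  M = -16*sqrt(337)/337;  N = 0

Compute the unit normal N̂(u, v) = (8*sin(v)/sqrt(u^2 + 64), -8*cos(v)/sqrt(u^2 + 64), u/sqrt(u^2 + 64)), and the second partials r_uu, r_uv, r_vv. Take dot products:
  L(u, v) = r_uu · N̂ = 0,
  M(u, v) = r_uv · N̂ = -8/sqrt(u^2 + 64),
  N(u, v) = r_vv · N̂ = 0.
Evaluating at (u, v) = (9/2, 4*pi/5):
  L = 0, M = -16*sqrt(337)/337, N = 0.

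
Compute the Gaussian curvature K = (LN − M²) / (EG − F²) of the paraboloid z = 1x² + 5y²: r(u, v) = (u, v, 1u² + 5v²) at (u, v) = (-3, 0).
K = 20/1369

Coefficients of the first fundamental form: E = 4*u^2 + 1, F = 20*u*v, G = 100*v^2 + 1.
Coefficients of the second fundamental form: L = 2/sqrt(4*u^2 + 100*v^2 + 1), M = 0, N = 10/sqrt(4*u^2 + 100*v^2 + 1).
Assemble K = (LN − M²)/(EG − F²) = 20/(16*u^4 + 800*u^2*v^2 + 8*u^2 + 10000*v^4 + 200*v^2 + 1). At (u, v) = (-3, 0): K = 20/1369.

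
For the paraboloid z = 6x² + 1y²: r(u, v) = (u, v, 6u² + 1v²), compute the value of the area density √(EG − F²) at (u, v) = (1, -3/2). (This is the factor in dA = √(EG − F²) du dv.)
√(EG − F²)|_{(1, -3/2)} = sqrt(154)

E = 144*u^2 + 1, F = 24*u*v, G = 4*v^2 + 1, so EG − F² = 144*u^2 + 4*v^2 + 1. Taking the positive square root: √(EG − F²) = sqrt(144*u^2 + 4*v^2 + 1). At (u, v) = (1, -3/2): sqrt(154).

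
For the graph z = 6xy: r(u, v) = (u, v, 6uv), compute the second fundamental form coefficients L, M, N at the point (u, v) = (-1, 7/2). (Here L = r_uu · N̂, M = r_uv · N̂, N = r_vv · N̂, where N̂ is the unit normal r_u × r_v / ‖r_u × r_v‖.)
L = 0;  M = 3*sqrt(478)/239;  N = 0

Compute the unit normal N̂(u, v) = (-6*v/sqrt(36*u^2 + 36*v^2 + 1), -6*u/sqrt(36*u^2 + 36*v^2 + 1), 1/sqrt(36*u^2 + 36*v^2 + 1)), and the second partials r_uu, r_uv, r_vv. Take dot products:
  L(u, v) = r_uu · N̂ = 0,
  M(u, v) = r_uv · N̂ = 6/sqrt(36*u^2 + 36*v^2 + 1),
  N(u, v) = r_vv · N̂ = 0.
Evaluating at (u, v) = (-1, 7/2):
  L = 0, M = 3*sqrt(478)/239, N = 0.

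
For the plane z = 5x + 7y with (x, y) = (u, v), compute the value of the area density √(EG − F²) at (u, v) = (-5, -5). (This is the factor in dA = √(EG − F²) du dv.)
√(EG − F²)|_{(-5, -5)} = 5*sqrt(3)

E = 26, F = 35, G = 50, so EG − F² = 75. Taking the positive square root: √(EG − F²) = 5*sqrt(3). At (u, v) = (-5, -5): 5*sqrt(3).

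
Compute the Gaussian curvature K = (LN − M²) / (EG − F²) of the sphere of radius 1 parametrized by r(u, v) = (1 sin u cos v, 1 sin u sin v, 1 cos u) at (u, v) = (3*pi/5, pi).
K = 1

Coefficients of the first fundamental form: E = 1, F = 0, G = sin(u)^2.
Coefficients of the second fundamental form: L = -sin(u)/Abs(sin(u)), M = 0, N = -sin(u)^3/Abs(sin(u)).
Assemble K = (LN − M²)/(EG − F²) = 1. At (u, v) = (3*pi/5, pi): K = 1.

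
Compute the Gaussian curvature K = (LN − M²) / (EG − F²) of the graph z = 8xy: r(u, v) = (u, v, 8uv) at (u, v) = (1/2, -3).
K = -64/351649

Coefficients of the first fundamental form: E = 64*v^2 + 1, F = 64*u*v, G = 64*u^2 + 1.
Coefficients of the second fundamental form: L = 0, M = 8/sqrt(64*u^2 + 64*v^2 + 1), N = 0.
Assemble K = (LN − M²)/(EG − F²) = -64/(4096*u^4 + 8192*u^2*v^2 + 128*u^2 + 4096*v^4 + 128*v^2 + 1). At (u, v) = (1/2, -3): K = -64/351649.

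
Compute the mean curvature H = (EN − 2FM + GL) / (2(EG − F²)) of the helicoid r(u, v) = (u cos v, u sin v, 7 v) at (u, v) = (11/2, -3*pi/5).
H = 0

With E = 1, F = 0, G = u^2 + 49, L = 0, M = -7/sqrt(u^2 + 49), N = 0, assemble
  H = (EN − 2FM + GL) / (2(EG − F²)) = 0.
At (u, v) = (11/2, -3*pi/5): H = 0.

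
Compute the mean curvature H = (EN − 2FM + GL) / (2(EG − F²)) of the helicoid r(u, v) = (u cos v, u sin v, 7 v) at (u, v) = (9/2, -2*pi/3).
H = 0

With E = 1, F = 0, G = u^2 + 49, L = 0, M = -7/sqrt(u^2 + 49), N = 0, assemble
  H = (EN − 2FM + GL) / (2(EG − F²)) = 0.
At (u, v) = (9/2, -2*pi/3): H = 0.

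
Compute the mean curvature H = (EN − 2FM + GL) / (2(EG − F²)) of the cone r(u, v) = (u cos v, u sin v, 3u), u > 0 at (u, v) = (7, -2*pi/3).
H = 3*sqrt(10)/140

With E = 10, F = 0, G = u^2, L = 0, M = 0, N = 3*sqrt(10)*u^2/(10*Abs(u)), assemble
  H = (EN − 2FM + GL) / (2(EG − F²)) = 3*sqrt(10)/(20*Abs(u)).
At (u, v) = (7, -2*pi/3): H = 3*sqrt(10)/140.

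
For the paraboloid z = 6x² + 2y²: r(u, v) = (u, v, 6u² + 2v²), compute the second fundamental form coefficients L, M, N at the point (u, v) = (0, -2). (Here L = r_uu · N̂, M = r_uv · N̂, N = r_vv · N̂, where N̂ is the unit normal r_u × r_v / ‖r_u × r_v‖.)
L = 12*sqrt(65)/65;  M = 0;  N = 4*sqrt(65)/65

Compute the unit normal N̂(u, v) = (-12*u/sqrt(144*u^2 + 16*v^2 + 1), -4*v/sqrt(144*u^2 + 16*v^2 + 1), 1/sqrt(144*u^2 + 16*v^2 + 1)), and the second partials r_uu, r_uv, r_vv. Take dot products:
  L(u, v) = r_uu · N̂ = 12/sqrt(144*u^2 + 16*v^2 + 1),
  M(u, v) = r_uv · N̂ = 0,
  N(u, v) = r_vv · N̂ = 4/sqrt(144*u^2 + 16*v^2 + 1).
Evaluating at (u, v) = (0, -2):
  L = 12*sqrt(65)/65, M = 0, N = 4*sqrt(65)/65.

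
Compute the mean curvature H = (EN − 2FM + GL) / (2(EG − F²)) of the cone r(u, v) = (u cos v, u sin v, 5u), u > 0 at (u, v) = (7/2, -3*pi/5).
H = 5*sqrt(26)/182

With E = 26, F = 0, G = u^2, L = 0, M = 0, N = 5*sqrt(26)*u^2/(26*Abs(u)), assemble
  H = (EN − 2FM + GL) / (2(EG − F²)) = 5*sqrt(26)/(52*Abs(u)).
At (u, v) = (7/2, -3*pi/5): H = 5*sqrt(26)/182.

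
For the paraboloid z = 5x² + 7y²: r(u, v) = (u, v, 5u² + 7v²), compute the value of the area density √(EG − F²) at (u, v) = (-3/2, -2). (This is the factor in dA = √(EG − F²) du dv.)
√(EG − F²)|_{(-3/2, -2)} = sqrt(1010)

E = 100*u^2 + 1, F = 140*u*v, G = 196*v^2 + 1, so EG − F² = 100*u^2 + 196*v^2 + 1. Taking the positive square root: √(EG − F²) = sqrt(100*u^2 + 196*v^2 + 1). At (u, v) = (-3/2, -2): sqrt(1010).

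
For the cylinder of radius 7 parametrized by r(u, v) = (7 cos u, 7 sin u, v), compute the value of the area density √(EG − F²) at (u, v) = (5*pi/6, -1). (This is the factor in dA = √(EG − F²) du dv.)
√(EG − F²)|_{(5*pi/6, -1)} = 7

E = 49, F = 0, G = 1, so EG − F² = 49. Taking the positive square root: √(EG − F²) = 7. At (u, v) = (5*pi/6, -1): 7.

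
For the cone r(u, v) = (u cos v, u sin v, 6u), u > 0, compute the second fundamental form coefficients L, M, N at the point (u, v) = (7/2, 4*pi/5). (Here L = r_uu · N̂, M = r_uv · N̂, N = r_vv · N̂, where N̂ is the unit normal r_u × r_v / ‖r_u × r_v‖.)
L = 0;  M = 0;  N = 21*sqrt(37)/37

Compute the unit normal N̂(u, v) = (-6*sqrt(37)*u*cos(v)/(37*Abs(u)), -6*sqrt(37)*u*sin(v)/(37*Abs(u)), sqrt(37)*u/(37*Abs(u))), and the second partials r_uu, r_uv, r_vv. Take dot products:
  L(u, v) = r_uu · N̂ = 0,
  M(u, v) = r_uv · N̂ = 0,
  N(u, v) = r_vv · N̂ = 6*sqrt(37)*u^2/(37*Abs(u)).
Evaluating at (u, v) = (7/2, 4*pi/5):
  L = 0, M = 0, N = 21*sqrt(37)/37.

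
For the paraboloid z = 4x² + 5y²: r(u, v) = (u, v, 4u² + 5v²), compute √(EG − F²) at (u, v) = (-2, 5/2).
√(EG − F²)|_{(-2, 5/2)} = 21*sqrt(2)

E = 64*u^2 + 1, F = 80*u*v, G = 100*v^2 + 1; EG − F² = 64*u^2 + 100*v^2 + 1; √(EG − F²) = sqrt(64*u^2 + 100*v^2 + 1). At the given point: 21*sqrt(2).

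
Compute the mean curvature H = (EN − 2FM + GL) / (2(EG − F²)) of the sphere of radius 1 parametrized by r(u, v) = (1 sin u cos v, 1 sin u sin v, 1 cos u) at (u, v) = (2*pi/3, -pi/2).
H = -1

With E = 1, F = 0, G = sin(u)^2, L = -sin(u)/Abs(sin(u)), M = 0, N = -sin(u)^3/Abs(sin(u)), assemble
  H = (EN − 2FM + GL) / (2(EG − F²)) = -sin(u)/Abs(sin(u)).
At (u, v) = (2*pi/3, -pi/2): H = -1.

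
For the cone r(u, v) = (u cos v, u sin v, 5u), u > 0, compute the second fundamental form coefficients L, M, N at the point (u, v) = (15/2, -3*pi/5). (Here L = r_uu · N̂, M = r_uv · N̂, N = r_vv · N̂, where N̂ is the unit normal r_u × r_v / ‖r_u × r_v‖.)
L = 0;  M = 0;  N = 75*sqrt(26)/52

Compute the unit normal N̂(u, v) = (-5*sqrt(26)*u*cos(v)/(26*Abs(u)), -5*sqrt(26)*u*sin(v)/(26*Abs(u)), sqrt(26)*u/(26*Abs(u))), and the second partials r_uu, r_uv, r_vv. Take dot products:
  L(u, v) = r_uu · N̂ = 0,
  M(u, v) = r_uv · N̂ = 0,
  N(u, v) = r_vv · N̂ = 5*sqrt(26)*u^2/(26*Abs(u)).
Evaluating at (u, v) = (15/2, -3*pi/5):
  L = 0, M = 0, N = 75*sqrt(26)/52.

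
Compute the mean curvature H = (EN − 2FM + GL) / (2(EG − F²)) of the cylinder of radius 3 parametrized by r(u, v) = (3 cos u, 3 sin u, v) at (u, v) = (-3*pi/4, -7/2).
H = -1/6

With E = 9, F = 0, G = 1, L = -3, M = 0, N = 0, assemble
  H = (EN − 2FM + GL) / (2(EG − F²)) = -1/6.
At (u, v) = (-3*pi/4, -7/2): H = -1/6.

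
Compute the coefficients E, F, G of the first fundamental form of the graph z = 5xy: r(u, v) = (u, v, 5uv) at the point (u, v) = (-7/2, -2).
E = 101;  F = 175;  G = 1229/4

Partials: r_u = (1, 0, 5*v), r_v = (0, 1, 5*u). As functions of (u, v):
  E = r_u · r_u = 25*v^2 + 1,
  F = r_u · r_v = 25*u*v,
  G = r_v · r_v = 25*u^2 + 1.
Evaluating at (u, v) = (-7/2, -2): E = 101, F = 175, G = 1229/4.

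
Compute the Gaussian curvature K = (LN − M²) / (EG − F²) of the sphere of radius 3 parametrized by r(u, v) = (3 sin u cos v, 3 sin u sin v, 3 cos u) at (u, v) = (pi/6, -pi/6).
K = 1/9

Coefficients of the first fundamental form: E = 9, F = 0, G = 9*sin(u)^2.
Coefficients of the second fundamental form: L = -3*sin(u)/Abs(sin(u)), M = 0, N = -3*sin(u)^3/Abs(sin(u)).
Assemble K = (LN − M²)/(EG − F²) = 1/9. At (u, v) = (pi/6, -pi/6): K = 1/9.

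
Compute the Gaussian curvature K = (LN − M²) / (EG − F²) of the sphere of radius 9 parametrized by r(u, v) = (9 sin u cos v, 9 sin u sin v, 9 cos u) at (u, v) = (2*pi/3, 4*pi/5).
K = 1/81

Coefficients of the first fundamental form: E = 81, F = 0, G = 81*sin(u)^2.
Coefficients of the second fundamental form: L = -9*sin(u)/Abs(sin(u)), M = 0, N = -9*sin(u)^3/Abs(sin(u)).
Assemble K = (LN − M²)/(EG − F²) = 1/81. At (u, v) = (2*pi/3, 4*pi/5): K = 1/81.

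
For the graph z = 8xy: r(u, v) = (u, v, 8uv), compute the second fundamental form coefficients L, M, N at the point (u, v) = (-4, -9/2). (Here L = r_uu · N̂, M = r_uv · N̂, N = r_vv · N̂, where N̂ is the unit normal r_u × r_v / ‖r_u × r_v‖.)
L = 0;  M = 8*sqrt(2321)/2321;  N = 0

Compute the unit normal N̂(u, v) = (-8*v/sqrt(64*u^2 + 64*v^2 + 1), -8*u/sqrt(64*u^2 + 64*v^2 + 1), 1/sqrt(64*u^2 + 64*v^2 + 1)), and the second partials r_uu, r_uv, r_vv. Take dot products:
  L(u, v) = r_uu · N̂ = 0,
  M(u, v) = r_uv · N̂ = 8/sqrt(64*u^2 + 64*v^2 + 1),
  N(u, v) = r_vv · N̂ = 0.
Evaluating at (u, v) = (-4, -9/2):
  L = 0, M = 8*sqrt(2321)/2321, N = 0.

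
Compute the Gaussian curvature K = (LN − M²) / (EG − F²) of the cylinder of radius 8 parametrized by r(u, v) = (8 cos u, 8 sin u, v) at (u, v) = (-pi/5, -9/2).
K = 0

Coefficients of the first fundamental form: E = 64, F = 0, G = 1.
Coefficients of the second fundamental form: L = -8, M = 0, N = 0.
Assemble K = (LN − M²)/(EG − F²) = 0. At (u, v) = (-pi/5, -9/2): K = 0.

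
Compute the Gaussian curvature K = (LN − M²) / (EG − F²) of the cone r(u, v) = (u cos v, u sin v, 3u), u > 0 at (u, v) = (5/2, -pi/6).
K = 0

Coefficients of the first fundamental form: E = 10, F = 0, G = u^2.
Coefficients of the second fundamental form: L = 0, M = 0, N = 3*sqrt(10)*u^2/(10*Abs(u)).
Assemble K = (LN − M²)/(EG − F²) = 0. At (u, v) = (5/2, -pi/6): K = 0.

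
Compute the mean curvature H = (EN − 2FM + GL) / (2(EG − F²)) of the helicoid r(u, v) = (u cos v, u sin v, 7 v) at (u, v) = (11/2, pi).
H = 0

With E = 1, F = 0, G = u^2 + 49, L = 0, M = -7/sqrt(u^2 + 49), N = 0, assemble
  H = (EN − 2FM + GL) / (2(EG − F²)) = 0.
At (u, v) = (11/2, pi): H = 0.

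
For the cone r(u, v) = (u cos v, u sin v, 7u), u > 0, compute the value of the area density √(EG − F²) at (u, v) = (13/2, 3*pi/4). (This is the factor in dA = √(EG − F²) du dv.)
√(EG − F²)|_{(13/2, 3*pi/4)} = 65*sqrt(2)/2

E = 50, F = 0, G = u^2, so EG − F² = 50*u^2. Taking the positive square root: √(EG − F²) = 5*sqrt(2)*Abs(u). At (u, v) = (13/2, 3*pi/4): 65*sqrt(2)/2.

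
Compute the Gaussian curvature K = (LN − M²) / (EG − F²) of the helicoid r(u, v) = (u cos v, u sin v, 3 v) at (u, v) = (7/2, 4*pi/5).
K = -144/7225

Coefficients of the first fundamental form: E = 1, F = 0, G = u^2 + 9.
Coefficients of the second fundamental form: L = 0, M = -3/sqrt(u^2 + 9), N = 0.
Assemble K = (LN − M²)/(EG − F²) = -9/(u^2 + 9)^2. At (u, v) = (7/2, 4*pi/5): K = -144/7225.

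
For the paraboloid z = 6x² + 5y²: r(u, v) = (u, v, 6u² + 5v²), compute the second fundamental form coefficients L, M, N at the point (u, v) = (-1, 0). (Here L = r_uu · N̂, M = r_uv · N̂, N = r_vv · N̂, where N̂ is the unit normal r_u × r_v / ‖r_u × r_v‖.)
L = 12*sqrt(145)/145;  M = 0;  N = 2*sqrt(145)/29

Compute the unit normal N̂(u, v) = (-12*u/sqrt(144*u^2 + 100*v^2 + 1), -10*v/sqrt(144*u^2 + 100*v^2 + 1), 1/sqrt(144*u^2 + 100*v^2 + 1)), and the second partials r_uu, r_uv, r_vv. Take dot products:
  L(u, v) = r_uu · N̂ = 12/sqrt(144*u^2 + 100*v^2 + 1),
  M(u, v) = r_uv · N̂ = 0,
  N(u, v) = r_vv · N̂ = 10/sqrt(144*u^2 + 100*v^2 + 1).
Evaluating at (u, v) = (-1, 0):
  L = 12*sqrt(145)/145, M = 0, N = 2*sqrt(145)/29.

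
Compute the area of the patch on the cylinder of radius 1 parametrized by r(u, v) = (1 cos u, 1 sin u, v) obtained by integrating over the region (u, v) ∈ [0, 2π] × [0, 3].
Area = 6*pi

Area = ∫∫ √(EG − F²) du dv with √(EG − F²) = 1. Integrating over [0, 2π] × [0, 3] gives 6*pi.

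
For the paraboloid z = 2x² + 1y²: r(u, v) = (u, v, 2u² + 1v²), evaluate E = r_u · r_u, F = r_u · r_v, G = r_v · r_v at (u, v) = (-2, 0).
E = 65;  F = 0;  G = 1

Partials: r_u = (1, 0, 4*u), r_v = (0, 1, 2*v). As functions of (u, v):
  E = r_u · r_u = 16*u^2 + 1,
  F = r_u · r_v = 8*u*v,
  G = r_v · r_v = 4*v^2 + 1.
Evaluating at (u, v) = (-2, 0): E = 65, F = 0, G = 1.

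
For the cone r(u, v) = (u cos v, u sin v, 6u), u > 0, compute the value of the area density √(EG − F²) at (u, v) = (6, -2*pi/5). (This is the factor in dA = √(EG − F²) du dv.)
√(EG − F²)|_{(6, -2*pi/5)} = 6*sqrt(37)

E = 37, F = 0, G = u^2, so EG − F² = 37*u^2. Taking the positive square root: √(EG − F²) = sqrt(37)*Abs(u). At (u, v) = (6, -2*pi/5): 6*sqrt(37).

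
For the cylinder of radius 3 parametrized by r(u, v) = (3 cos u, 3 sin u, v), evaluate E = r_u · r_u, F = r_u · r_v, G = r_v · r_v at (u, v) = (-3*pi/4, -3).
E = 9;  F = 0;  G = 1

Partials: r_u = (-3*sin(u), 3*cos(u), 0), r_v = (0, 0, 1). As functions of (u, v):
  E = r_u · r_u = 9,
  F = r_u · r_v = 0,
  G = r_v · r_v = 1.
Evaluating at (u, v) = (-3*pi/4, -3): E = 9, F = 0, G = 1.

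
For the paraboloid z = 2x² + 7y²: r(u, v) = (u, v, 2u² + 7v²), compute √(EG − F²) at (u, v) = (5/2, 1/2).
√(EG − F²)|_{(5/2, 1/2)} = 5*sqrt(6)

E = 16*u^2 + 1, F = 56*u*v, G = 196*v^2 + 1; EG − F² = 16*u^2 + 196*v^2 + 1; √(EG − F²) = sqrt(16*u^2 + 196*v^2 + 1). At the given point: 5*sqrt(6).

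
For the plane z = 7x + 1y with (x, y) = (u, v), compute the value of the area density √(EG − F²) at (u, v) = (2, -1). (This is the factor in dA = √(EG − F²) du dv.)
√(EG − F²)|_{(2, -1)} = sqrt(51)

E = 50, F = 7, G = 2, so EG − F² = 51. Taking the positive square root: √(EG − F²) = sqrt(51). At (u, v) = (2, -1): sqrt(51).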